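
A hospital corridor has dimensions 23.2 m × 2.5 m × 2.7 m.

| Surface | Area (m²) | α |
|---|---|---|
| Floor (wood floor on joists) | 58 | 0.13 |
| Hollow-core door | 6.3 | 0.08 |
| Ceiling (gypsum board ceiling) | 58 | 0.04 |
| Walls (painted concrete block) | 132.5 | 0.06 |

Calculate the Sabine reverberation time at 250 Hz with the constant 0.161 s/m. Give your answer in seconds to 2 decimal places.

Summing Sᵢαᵢ: 7.540 + 0.504 + 2.320 + 7.950 → A = 18.314 sabins.
Room volume: 156.6 m³.
T = 0.161 V/A = 0.161·156.6/18.314 = 1.38 s.

1.38 seconds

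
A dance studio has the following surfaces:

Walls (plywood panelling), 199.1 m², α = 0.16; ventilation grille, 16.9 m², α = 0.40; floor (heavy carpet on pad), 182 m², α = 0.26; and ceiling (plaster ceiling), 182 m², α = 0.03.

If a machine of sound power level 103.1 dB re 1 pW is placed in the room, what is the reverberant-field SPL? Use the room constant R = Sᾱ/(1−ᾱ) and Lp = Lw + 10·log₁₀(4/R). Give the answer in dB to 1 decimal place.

Σ(Sᵢαᵢ) = 199.1·0.16 + 16.9·0.40 + 182·0.26 + 182·0.03 = 91.396; total area S = 580.0 m².
ᾱ = 0.1576, so room constant R = A/(1−ᾱ) = 108.495 m².
Lp = 103.1 + 10·log₁₀(4/108.495) = 103.1 + (-14.33) = 88.8 dB.

88.8 dB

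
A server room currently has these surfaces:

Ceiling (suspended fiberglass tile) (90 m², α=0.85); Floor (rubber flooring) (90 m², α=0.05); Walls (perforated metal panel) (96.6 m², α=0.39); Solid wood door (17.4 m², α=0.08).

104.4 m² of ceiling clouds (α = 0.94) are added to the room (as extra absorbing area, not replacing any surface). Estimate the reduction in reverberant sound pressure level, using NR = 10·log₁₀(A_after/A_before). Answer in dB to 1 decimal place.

2.6 dB

Total absorption A_before = 90×0.85 + 90×0.05 + 96.6×0.39 + 17.4×0.08
  = 76.500 + 4.500 + 37.674 + 1.392 = 120.066 m² sabins.
Treatment contributes 104.4·0.94 = 98.136 sabins.
New total A_after = 218.202 sabins.
Reduction = 10 log₁₀(A_after/A_before) = 10 log₁₀(1.8174) = 2.6 dB.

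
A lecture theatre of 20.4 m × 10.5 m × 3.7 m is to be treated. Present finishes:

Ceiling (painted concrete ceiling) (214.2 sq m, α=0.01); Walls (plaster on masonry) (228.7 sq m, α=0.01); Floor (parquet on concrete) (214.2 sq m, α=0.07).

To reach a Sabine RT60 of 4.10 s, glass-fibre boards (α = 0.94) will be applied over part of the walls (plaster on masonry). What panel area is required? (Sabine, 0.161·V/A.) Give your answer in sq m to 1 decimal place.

12.6

A₁ = Σ Sᵢαᵢ = 214.2*0.01 + 228.7*0.01 + 214.2*0.07 = 19.423 sabins.
Required A₂ = 0.161·792.54/4.10 = 31.122 sabins.
Absorption to add: 31.122 − 19.423 = 11.699 sabins.
Each sq m of panel replacing the walls (plaster on masonry) adds (0.94 − 0.01) = 0.93 sabins.
Area = ΔA/Δα = 11.699/0.93 = 12.6 sq m.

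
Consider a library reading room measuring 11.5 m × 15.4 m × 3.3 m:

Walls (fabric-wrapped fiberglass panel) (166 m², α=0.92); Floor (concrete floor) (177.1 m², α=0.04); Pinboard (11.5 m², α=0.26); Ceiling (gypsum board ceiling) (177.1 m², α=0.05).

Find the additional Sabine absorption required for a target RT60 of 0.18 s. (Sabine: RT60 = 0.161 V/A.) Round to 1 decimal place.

A₁ = Σ Sᵢαᵢ = 166·0.92 + 177.1·0.04 + 11.5·0.26 + 177.1·0.05 = 171.649 sabins.
V = 584.43 m³. Required absorption A₂ = 0.161 × 584.43 / 0.18 = 522.740 sabins.
Additional absorption ΔA = 522.740 − 171.649 = 351.1 sabins.

351.1 sabins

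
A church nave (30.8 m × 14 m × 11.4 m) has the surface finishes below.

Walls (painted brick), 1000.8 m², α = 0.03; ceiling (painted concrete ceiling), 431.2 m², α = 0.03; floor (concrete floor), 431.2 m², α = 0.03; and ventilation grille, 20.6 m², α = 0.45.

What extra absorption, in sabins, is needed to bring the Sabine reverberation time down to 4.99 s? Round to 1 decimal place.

93.4 sabins

A₁ = Σ Sᵢαᵢ = 1000.8×0.03 + 431.2×0.03 + 431.2×0.03 + 20.6×0.45 = 65.166 sabins.
Target A₂ = 0.161·4915.68/4.99 = 158.602 sabins (V = 4915.68 m³).
Shortfall: 158.602 − 65.166 = 93.4 sabins.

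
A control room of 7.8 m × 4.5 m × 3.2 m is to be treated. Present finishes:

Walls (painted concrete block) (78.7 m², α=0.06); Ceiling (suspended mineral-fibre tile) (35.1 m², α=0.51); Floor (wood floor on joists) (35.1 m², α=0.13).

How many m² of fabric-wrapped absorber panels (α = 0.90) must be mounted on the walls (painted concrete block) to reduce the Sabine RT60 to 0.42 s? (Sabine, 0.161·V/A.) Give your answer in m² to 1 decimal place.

18.9

Equivalent absorption area: A₁ = 78.7×0.06 + 35.1×0.51 + 35.1×0.13 = 27.186 m².
Required A₂ = 0.161·112.32/0.42 = 43.056 sabins.
Absorption to add: 43.056 − 27.186 = 15.870 sabins.
Each m² of panel replacing the walls (painted concrete block) adds (0.90 − 0.06) = 0.84 sabins.
Area = ΔA/Δα = 15.870/0.84 = 18.9 m².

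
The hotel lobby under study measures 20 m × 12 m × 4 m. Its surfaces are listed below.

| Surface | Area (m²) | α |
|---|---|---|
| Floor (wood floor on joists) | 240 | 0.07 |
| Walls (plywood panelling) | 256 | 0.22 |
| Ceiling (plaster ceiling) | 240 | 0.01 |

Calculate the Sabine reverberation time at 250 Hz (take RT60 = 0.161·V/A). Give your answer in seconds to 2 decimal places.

2.05 seconds

A = Σ Sᵢαᵢ = 240·0.07 + 256·0.22 + 240·0.01 = 75.520 sabins.
V = 20·12·4 = 960 m³.
T = 0.161 V/A = 0.161·960/75.520 = 2.05 s.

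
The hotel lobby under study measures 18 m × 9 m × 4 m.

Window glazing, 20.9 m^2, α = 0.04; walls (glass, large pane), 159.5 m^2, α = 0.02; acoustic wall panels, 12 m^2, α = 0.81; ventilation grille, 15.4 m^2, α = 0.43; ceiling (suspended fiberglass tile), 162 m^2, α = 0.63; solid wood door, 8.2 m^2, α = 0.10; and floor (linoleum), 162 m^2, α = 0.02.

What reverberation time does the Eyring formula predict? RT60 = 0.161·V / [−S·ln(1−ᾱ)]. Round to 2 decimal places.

0.72 s

S = Σ Sᵢ = 540.0 m^2.
Σ(Sᵢαᵢ) = 20.9·0.04 + 159.5·0.02 + 12·0.81 + 15.4·0.43 + 162·0.63 + 8.2·0.10 + 162·0.02 = 126.488.
Mean coefficient ᾱ = A/S = 0.2342.
−S·ln(1−ᾱ) = −540.0 × ln(1 − 0.2342) = 144.090.
V = 18 × 9 × 4 = 648 m³.
RT60 = 0.161 × 648 / 144.090 = 0.72 s.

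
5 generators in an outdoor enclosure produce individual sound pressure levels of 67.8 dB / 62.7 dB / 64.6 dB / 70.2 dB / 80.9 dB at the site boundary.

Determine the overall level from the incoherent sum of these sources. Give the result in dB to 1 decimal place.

Sum in the linear (power) domain: Σ 10^(Lᵢ/10) = 10^(67.8/10) + 10^(62.7/10) + 10^(64.6/10) + 10^(70.2/10) + 10^(80.9/10) = 1.443e+08.
Combined level = 10 log₁₀(1.443e+08) = 81.6 dB.

81.6 dB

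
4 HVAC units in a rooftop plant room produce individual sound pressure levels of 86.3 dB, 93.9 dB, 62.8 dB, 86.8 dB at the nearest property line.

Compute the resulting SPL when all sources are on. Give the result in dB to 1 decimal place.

Σ 10^(Lᵢ/10) = 3.362e+09.
Back to dB: 10·log₁₀ Σ = 95.3 dB.

95.3 dB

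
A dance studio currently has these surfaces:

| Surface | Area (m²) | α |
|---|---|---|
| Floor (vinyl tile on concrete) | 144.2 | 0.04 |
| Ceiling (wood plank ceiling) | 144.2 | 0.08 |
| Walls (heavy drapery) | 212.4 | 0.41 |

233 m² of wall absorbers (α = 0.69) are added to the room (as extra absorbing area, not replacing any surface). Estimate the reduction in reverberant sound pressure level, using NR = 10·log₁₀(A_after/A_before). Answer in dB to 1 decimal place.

4.0 dB

Equivalent absorption area: A_before = 144.2×0.04 + 144.2×0.08 + 212.4×0.41 = 104.388 m².
Added absorption = 233 × 0.69 = 160.770 sabins.
New total A_after = 265.158 sabins.
NR = 10·log₁₀(265.158/104.388) = 4.0 dB.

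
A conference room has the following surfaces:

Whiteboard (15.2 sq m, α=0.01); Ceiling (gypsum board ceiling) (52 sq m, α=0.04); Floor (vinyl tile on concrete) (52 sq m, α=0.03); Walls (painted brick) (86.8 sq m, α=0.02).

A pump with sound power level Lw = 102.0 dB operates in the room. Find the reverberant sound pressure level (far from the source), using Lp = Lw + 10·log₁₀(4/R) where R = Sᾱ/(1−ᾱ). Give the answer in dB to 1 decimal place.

Σ(Sᵢαᵢ) = 15.2×0.01 + 52×0.04 + 52×0.03 + 86.8×0.02 = 5.528; total area S = 206.0 sq m.
ᾱ = 5.528/206.0 = 0.0268; R = Sᾱ/(1−ᾱ) = 5.528/(1−0.0268) = 5.680 sq m.
Lp = 102.0 + 10·log₁₀(4/5.680) = 102.0 + (-1.52) = 100.5 dB.

100.5 dB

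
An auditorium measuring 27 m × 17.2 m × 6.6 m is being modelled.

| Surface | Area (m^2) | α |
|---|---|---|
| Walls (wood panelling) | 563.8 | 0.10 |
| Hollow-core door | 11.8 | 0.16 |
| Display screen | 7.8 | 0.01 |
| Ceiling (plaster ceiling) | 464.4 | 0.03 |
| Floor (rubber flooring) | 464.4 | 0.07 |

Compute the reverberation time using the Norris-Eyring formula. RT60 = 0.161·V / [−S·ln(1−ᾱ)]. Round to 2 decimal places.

4.54 s

Total surface area S = 563.8 + 11.8 + 7.8 + 464.4 + 464.4 = 1512.2 m^2.
Σ(Sᵢαᵢ) = 563.8×0.10 + 11.8×0.16 + 7.8×0.01 + 464.4×0.03 + 464.4×0.07 = 104.786.
ᾱ = 104.786 / 1512.2 = 0.0693.
Eyring denominator: −S ln(1−ᾱ) = 108.604.
V = 27 × 17.2 × 6.6 = 3065.04 m³.
T = 0.161·V/[−S·ln(1−ᾱ)] = 0.161·3065.04/108.604 = 4.54 s.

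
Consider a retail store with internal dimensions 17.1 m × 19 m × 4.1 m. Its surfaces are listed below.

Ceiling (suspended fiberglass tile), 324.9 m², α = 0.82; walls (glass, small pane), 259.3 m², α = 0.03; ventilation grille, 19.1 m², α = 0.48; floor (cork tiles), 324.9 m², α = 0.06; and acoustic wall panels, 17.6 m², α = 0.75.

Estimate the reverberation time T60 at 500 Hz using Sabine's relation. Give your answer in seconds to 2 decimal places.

Summing Sᵢαᵢ: 266.418 + 7.779 + 9.168 + 19.494 + 13.200 → A = 316.059 sabins.
Room volume: 1332.09 m³.
T = 0.161 V/A = 0.161·1332.09/316.059 = 0.68 s.

0.68 seconds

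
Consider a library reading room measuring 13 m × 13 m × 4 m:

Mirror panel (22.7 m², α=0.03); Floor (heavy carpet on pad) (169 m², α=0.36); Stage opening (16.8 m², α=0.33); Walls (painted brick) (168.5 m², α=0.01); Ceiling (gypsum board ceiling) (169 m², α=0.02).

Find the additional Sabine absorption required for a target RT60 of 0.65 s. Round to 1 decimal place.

95.3 sabins

A₁ = Σ Sᵢαᵢ = 22.7·0.03 + 169·0.36 + 16.8·0.33 + 168.5·0.01 + 169·0.02 = 72.130 sabins.
For T = 0.65 s, need A₂ = 0.161·V/T = 0.161·676/0.65 = 167.440 sabins.
ΔA = A₂ − A₁ = 167.440 − 72.130 = 95.3 sabins.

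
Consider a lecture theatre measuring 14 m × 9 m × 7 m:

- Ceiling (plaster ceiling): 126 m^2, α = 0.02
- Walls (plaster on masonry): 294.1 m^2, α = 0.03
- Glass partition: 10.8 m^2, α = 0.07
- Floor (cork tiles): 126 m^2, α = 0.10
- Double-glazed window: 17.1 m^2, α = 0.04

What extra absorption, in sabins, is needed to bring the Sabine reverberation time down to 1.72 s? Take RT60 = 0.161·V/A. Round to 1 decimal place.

A₁ = Σ Sᵢαᵢ = 126·0.02 + 294.1·0.03 + 10.8·0.07 + 126·0.10 + 17.1·0.04 = 25.383 sabins.
V = 882 m³. Required absorption A₂ = 0.161 × 882 / 1.72 = 82.559 sabins.
ΔA = A₂ − A₁ = 82.559 − 25.383 = 57.2 sabins.

57.2 sabins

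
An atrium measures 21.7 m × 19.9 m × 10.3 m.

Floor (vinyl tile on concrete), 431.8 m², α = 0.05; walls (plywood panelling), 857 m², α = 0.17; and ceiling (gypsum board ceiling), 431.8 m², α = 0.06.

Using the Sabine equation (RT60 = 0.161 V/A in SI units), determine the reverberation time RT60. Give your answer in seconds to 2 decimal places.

Equivalent absorption area: A = 431.8·0.05 + 857·0.17 + 431.8·0.06 = 193.188 m².
Room volume: 4447.849 m³.
T = 0.161 V/A = 0.161·4447.849/193.188 = 3.71 s.

3.71 s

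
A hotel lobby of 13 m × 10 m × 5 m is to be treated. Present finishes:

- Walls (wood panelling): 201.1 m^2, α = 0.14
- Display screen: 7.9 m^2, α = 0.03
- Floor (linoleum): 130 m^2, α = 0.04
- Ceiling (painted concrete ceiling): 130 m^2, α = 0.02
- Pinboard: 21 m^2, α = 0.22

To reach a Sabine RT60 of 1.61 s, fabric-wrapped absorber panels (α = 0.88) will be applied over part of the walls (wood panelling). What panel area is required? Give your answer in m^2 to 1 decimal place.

32.7

A₁ = Σ Sᵢαᵢ = 201.1×0.14 + 7.9×0.03 + 130×0.04 + 130×0.02 + 21×0.22 = 40.811 sabins.
V = 650 m³. Target absorption A₂ = 0.161 × 650 / 1.61 = 65.000 sabins.
ΔA needed = 65.000 − 40.811 = 24.189 sabins.
Net gain per m^2: Δα = 0.88 − 0.14 = 0.74.
Area = ΔA/Δα = 24.189/0.74 = 32.7 m^2.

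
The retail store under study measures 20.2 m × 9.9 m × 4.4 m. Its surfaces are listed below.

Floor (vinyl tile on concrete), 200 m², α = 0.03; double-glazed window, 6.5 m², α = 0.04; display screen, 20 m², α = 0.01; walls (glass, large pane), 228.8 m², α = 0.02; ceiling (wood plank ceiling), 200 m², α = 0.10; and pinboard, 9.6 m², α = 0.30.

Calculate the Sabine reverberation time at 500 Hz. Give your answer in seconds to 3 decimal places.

4.177 s

A = Σ Sᵢαᵢ = 200*0.03 + 6.5*0.04 + 20*0.01 + 228.8*0.02 + 200*0.10 + 9.6*0.30 = 33.916 sabins.
Room volume: 879.912 m³.
T = 0.161 V/A = 0.161·879.912/33.916 = 4.177 s.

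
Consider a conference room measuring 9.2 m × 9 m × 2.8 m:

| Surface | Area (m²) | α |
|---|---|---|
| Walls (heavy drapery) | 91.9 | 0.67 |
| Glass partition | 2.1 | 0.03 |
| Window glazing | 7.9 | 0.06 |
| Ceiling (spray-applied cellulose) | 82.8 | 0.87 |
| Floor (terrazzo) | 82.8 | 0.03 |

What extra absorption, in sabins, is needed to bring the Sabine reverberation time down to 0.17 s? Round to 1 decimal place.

A₁ = Σ Sᵢαᵢ = 91.9·0.67 + 2.1·0.03 + 7.9·0.06 + 82.8·0.87 + 82.8·0.03 = 136.630 sabins.
Target A₂ = 0.161·231.84/0.17 = 219.566 sabins (V = 231.84 m³).
Shortfall: 219.566 − 136.630 = 82.9 sabins.

82.9 sabins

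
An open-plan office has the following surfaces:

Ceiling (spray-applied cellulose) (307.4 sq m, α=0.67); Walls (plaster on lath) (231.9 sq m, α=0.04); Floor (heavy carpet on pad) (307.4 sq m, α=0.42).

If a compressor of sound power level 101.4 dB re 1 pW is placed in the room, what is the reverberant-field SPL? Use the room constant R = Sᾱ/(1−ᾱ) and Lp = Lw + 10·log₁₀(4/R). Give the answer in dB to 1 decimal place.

79.8 dB

A = 344.342 sabins; S = 846.7 sq m.
ᾱ = 0.4067, so room constant R = A/(1−ᾱ) = 580.384 sq m.
Lp = 101.4 + 10·log₁₀(4/580.384) = 101.4 + (-21.62) = 79.8 dB.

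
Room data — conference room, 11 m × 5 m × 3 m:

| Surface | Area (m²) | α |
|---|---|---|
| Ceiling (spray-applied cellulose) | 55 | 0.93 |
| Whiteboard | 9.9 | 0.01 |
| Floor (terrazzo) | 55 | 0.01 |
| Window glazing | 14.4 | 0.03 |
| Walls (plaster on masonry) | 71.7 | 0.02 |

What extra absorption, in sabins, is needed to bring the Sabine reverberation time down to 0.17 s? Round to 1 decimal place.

102.6 sabins

Summing Sᵢαᵢ: 51.150 + 0.099 + 0.550 + 0.432 + 1.434 → A₁ = 53.665 sabins.
V = 165 m³. Required absorption A₂ = 0.161 × 165 / 0.17 = 156.265 sabins.
ΔA = A₂ − A₁ = 156.265 − 53.665 = 102.6 sabins.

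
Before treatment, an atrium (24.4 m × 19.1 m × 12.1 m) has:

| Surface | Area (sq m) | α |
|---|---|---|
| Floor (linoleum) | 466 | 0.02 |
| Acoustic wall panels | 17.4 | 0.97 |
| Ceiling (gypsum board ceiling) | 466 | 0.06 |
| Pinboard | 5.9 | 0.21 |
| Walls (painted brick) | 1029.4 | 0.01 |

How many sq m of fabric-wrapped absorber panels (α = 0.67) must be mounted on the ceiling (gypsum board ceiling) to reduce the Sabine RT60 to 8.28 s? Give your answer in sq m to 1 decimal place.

72.1

A₁ = Σ Sᵢαᵢ = 466·0.02 + 17.4·0.97 + 466·0.06 + 5.9·0.21 + 1029.4·0.01 = 65.691 sabins.
Required A₂ = 0.161·5639.084/8.28 = 109.649 sabins.
ΔA needed = 109.649 − 65.691 = 43.958 sabins.
Net gain per sq m: Δα = 0.67 − 0.06 = 0.61.
Panel area = 43.958 / 0.61 = 72.1 sq m.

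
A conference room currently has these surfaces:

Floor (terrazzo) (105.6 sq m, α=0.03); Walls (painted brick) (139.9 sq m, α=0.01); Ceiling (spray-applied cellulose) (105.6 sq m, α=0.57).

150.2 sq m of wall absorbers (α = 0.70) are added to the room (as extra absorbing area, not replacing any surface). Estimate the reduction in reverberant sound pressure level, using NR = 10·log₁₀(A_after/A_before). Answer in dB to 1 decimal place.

4.2 dB

Summing Sᵢαᵢ: 3.168 + 1.399 + 60.192 → A_before = 64.759 sabins.
Treatment contributes 150.2·0.70 = 105.140 sabins.
New total A_after = 169.899 sabins.
Reduction = 10 log₁₀(A_after/A_before) = 10 log₁₀(2.6236) = 4.2 dB.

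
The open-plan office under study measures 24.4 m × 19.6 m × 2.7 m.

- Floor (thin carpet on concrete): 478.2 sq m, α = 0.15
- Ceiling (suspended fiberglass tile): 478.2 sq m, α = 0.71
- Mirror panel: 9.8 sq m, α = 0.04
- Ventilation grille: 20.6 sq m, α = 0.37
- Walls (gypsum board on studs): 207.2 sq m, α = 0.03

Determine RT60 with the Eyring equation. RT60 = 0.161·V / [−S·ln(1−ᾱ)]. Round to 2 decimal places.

S = Σ Sᵢ = 1194.0 sq m.
Σ(Sᵢαᵢ) = 478.2·0.15 + 478.2·0.71 + 9.8·0.04 + 20.6·0.37 + 207.2·0.03 = 425.482.
ᾱ = 425.482 / 1194.0 = 0.3564.
−S·ln(1−ᾱ) = −1194.0 × ln(1 − 0.3564) = 526.169.
V = 24.4 × 19.6 × 2.7 = 1291.248 m³.
T = 0.161·V/[−S·ln(1−ᾱ)] = 0.161·1291.248/526.169 = 0.40 s.

0.40 s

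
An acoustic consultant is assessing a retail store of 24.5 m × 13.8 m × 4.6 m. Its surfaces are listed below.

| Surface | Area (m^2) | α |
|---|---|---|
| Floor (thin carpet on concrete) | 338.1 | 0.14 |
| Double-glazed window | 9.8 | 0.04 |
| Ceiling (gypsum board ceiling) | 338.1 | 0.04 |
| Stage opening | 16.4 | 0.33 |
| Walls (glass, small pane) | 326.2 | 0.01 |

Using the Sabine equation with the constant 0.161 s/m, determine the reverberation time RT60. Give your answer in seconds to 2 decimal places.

3.58 seconds

Total absorption A = 338.1×0.14 + 9.8×0.04 + 338.1×0.04 + 16.4×0.33 + 326.2×0.01
  = 47.334 + 0.392 + 13.524 + 5.412 + 3.262 = 69.924 m^2 sabins.
V = 24.5·13.8·4.6 = 1555.26 m³.
T = 0.161 V/A = 0.161·1555.26/69.924 = 3.58 s.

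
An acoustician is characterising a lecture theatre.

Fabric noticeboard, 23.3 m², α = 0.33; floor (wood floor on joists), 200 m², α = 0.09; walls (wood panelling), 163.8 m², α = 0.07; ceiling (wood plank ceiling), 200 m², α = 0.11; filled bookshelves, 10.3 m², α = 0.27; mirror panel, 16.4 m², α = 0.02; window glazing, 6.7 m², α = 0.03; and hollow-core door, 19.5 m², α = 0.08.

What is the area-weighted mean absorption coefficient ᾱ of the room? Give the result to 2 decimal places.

Total surface area S = 640.0 m².
Weighted sum Σ Sα = 64.025.
ᾱ = A/S = 0.10.

0.10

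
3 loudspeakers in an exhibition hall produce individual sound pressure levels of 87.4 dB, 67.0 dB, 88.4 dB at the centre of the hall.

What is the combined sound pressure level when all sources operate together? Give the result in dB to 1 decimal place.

91.0 dB

Σ 10^(Lᵢ/10) = 1.246e+09.
L_total = 10·log₁₀(1.246e+09) = 91.0 dB.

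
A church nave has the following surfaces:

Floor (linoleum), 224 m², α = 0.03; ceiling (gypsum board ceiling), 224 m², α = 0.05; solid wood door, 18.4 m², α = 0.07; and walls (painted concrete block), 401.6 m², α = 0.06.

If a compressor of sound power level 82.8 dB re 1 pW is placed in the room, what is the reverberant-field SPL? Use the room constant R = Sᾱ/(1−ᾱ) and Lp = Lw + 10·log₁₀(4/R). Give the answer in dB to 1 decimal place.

A = 43.304 sabins; S = 868.0 m².
ᾱ = 0.0499, so room constant R = A/(1−ᾱ) = 45.578 m².
Lp = 82.8 + 10·log₁₀(4/45.578) = 82.8 + (-10.57) = 72.2 dB.

72.2 dB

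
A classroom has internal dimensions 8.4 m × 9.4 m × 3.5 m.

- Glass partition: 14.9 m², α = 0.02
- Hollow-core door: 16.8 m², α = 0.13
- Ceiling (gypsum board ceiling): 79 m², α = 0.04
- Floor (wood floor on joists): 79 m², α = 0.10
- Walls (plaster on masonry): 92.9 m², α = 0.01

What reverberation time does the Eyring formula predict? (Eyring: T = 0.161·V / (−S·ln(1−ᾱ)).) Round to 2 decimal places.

3.00 s

Total surface area S = 14.9 + 16.8 + 79 + 79 + 92.9 = 282.6 m².
Absorption A = 14.9·0.02 + 16.8·0.13 + 79·0.04 + 79·0.10 + 92.9·0.01 = 14.471 sabins.
ᾱ = 14.471 / 282.6 = 0.0512.
Eyring denominator: −S ln(1−ᾱ) = 14.853.
V = 8.4 × 9.4 × 3.5 = 276.36 m³.
RT60 = 0.161 × 276.36 / 14.853 = 3.00 s.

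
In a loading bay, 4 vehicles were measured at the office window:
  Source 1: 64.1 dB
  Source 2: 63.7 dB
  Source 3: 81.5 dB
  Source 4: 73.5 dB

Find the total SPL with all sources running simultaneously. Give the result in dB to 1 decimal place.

82.3 dB

Sum in the linear (power) domain: Σ 10^(Lᵢ/10) = 10^(64.1/10) + 10^(63.7/10) + 10^(81.5/10) + 10^(73.5/10) = 1.686e+08.
Combined level = 10 log₁₀(1.686e+08) = 82.3 dB.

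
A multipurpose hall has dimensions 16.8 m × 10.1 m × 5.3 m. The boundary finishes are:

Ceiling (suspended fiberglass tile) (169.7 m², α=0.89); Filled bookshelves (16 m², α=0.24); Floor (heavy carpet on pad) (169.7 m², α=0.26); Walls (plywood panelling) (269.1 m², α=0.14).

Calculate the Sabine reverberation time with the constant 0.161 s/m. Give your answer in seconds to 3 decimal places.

Summing Sᵢαᵢ: 151.033 + 3.840 + 44.122 + 37.674 → A = 236.669 sabins.
Room volume: 899.304 m³.
T = 0.161 V/A = 0.161·899.304/236.669 = 0.612 s.

0.612 s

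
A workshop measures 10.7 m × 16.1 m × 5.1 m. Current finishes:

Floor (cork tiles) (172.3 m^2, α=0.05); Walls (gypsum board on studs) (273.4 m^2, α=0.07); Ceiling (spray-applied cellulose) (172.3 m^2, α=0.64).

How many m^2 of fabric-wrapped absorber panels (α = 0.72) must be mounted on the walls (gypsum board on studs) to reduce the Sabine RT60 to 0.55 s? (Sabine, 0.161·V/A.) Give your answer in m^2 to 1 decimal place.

183.3

Equivalent absorption area: A₁ = 172.3·0.05 + 273.4·0.07 + 172.3·0.64 = 138.025 m^2.
V = 878.577 m³. Target absorption A₂ = 0.161 × 878.577 / 0.55 = 257.183 sabins.
ΔA needed = 257.183 − 138.025 = 119.158 sabins.
Each m^2 of panel replacing the walls (gypsum board on studs) adds (0.72 − 0.07) = 0.65 sabins.
Area = ΔA/Δα = 119.158/0.65 = 183.3 m^2.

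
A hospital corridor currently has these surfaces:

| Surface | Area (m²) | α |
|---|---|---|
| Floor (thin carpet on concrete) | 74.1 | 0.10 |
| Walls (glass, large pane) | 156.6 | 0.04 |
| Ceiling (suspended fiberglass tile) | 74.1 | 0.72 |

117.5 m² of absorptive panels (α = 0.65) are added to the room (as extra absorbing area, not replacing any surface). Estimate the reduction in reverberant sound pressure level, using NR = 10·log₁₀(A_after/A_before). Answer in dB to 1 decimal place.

Equivalent absorption area: A_before = 74.1×0.10 + 156.6×0.04 + 74.1×0.72 = 67.026 m².
Added absorption = 117.5 × 0.65 = 76.375 sabins.
New total A_after = 143.401 sabins.
Reduction = 10 log₁₀(A_after/A_before) = 10 log₁₀(2.1395) = 3.3 dB.

3.3 dB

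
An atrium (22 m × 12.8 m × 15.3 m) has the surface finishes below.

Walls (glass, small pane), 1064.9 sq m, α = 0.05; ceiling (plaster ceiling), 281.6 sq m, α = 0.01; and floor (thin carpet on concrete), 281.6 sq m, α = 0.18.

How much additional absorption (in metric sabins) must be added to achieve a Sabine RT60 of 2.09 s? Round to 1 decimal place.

Total absorption A₁ = 1064.9·0.05 + 281.6·0.01 + 281.6·0.18
  = 53.245 + 2.816 + 50.688 = 106.749 sq m sabins.
Target A₂ = 0.161·4308.48/2.09 = 331.897 sabins (V = 4308.48 m³).
ΔA = A₂ − A₁ = 331.897 − 106.749 = 225.1 sabins.

225.1 sabins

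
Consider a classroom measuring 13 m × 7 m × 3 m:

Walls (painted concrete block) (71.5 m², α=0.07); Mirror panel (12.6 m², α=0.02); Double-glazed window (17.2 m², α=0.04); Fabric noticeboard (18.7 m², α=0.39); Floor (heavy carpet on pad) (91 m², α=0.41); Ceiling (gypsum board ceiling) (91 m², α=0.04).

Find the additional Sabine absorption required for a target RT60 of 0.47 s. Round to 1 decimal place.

A₁ = Σ Sᵢαᵢ = 71.5×0.07 + 12.6×0.02 + 17.2×0.04 + 18.7×0.39 + 91×0.41 + 91×0.04 = 54.188 sabins.
V = 273 m³. Required absorption A₂ = 0.161 × 273 / 0.47 = 93.517 sabins.
Shortfall: 93.517 − 54.188 = 39.3 sabins.

39.3 sabins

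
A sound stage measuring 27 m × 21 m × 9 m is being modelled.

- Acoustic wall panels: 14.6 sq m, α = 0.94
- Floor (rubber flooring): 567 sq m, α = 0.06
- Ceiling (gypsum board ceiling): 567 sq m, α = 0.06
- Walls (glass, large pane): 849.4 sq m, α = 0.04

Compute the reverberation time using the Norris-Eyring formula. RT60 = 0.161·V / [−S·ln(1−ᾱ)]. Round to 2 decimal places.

6.89 s

S = Σ Sᵢ = 1998.0 sq m.
Σ(Sᵢαᵢ) = 14.6·0.94 + 567·0.06 + 567·0.06 + 849.4·0.04 = 115.740.
ᾱ = 115.740 / 1998.0 = 0.0579.
Eyring denominator: −S ln(1−ᾱ) = 119.168.
V = 27 × 21 × 9 = 5103 m³.
RT60 = 0.161 × 5103 / 119.168 = 6.89 s.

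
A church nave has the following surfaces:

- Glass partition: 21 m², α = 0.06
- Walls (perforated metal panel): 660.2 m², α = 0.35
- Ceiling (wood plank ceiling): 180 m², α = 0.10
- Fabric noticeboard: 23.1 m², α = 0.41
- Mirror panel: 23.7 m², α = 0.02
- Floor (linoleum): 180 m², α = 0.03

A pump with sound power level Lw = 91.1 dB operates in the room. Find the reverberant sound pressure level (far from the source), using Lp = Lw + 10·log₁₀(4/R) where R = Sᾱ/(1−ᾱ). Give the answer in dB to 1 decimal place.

Σ(Sᵢαᵢ) = 21·0.06 + 660.2·0.35 + 180·0.10 + 23.1·0.41 + 23.7·0.02 + 180·0.03 = 265.675; total area S = 1088.0 m².
ᾱ = 265.675/1088.0 = 0.2442; R = Sᾱ/(1−ᾱ) = 265.675/(1−0.2442) = 351.515 m².
Lp = Lw + 10 log₁₀(4/R) = 91.1 -19.44 = 71.7 dB.

71.7 dB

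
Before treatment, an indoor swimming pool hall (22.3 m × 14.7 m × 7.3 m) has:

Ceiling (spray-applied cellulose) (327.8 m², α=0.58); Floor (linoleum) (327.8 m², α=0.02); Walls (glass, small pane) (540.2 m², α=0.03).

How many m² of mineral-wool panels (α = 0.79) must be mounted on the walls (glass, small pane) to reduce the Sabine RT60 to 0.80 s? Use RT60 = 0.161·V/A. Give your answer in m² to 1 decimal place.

353.6

Total absorption A₁ = 327.8*0.58 + 327.8*0.02 + 540.2*0.03
  = 190.124 + 6.556 + 16.206 = 212.886 m² sabins.
Required A₂ = 0.161·2393.013/0.80 = 481.594 sabins.
ΔA needed = 481.594 − 212.886 = 268.708 sabins.
Net gain per m²: Δα = 0.79 − 0.03 = 0.76.
Area = ΔA/Δα = 268.708/0.76 = 353.6 m².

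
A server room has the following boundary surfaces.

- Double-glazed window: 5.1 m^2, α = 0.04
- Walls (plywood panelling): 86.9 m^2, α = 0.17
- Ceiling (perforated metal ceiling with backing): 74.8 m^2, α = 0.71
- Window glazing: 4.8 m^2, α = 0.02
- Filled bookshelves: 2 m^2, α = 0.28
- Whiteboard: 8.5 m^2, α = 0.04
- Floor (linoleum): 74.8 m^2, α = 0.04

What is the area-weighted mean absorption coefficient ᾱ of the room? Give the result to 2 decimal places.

0.28

Total surface area S = 256.9 m^2.
Weighted sum Σ Sα = 72.073.
ᾱ = 72.073 / 256.9 = 0.28.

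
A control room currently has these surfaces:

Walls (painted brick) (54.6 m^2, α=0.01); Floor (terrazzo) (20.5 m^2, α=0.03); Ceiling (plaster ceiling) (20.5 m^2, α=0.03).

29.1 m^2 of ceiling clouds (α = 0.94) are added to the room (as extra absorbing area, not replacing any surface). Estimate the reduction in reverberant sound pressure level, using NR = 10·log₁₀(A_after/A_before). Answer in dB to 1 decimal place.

Total absorption A_before = 54.6·0.01 + 20.5·0.03 + 20.5·0.03
  = 0.546 + 0.615 + 0.615 = 1.776 m^2 sabins.
Added absorption = 29.1 × 0.94 = 27.354 sabins.
New total A_after = 29.130 sabins.
NR = 10·log₁₀(29.130/1.776) = 12.1 dB.

12.1 dB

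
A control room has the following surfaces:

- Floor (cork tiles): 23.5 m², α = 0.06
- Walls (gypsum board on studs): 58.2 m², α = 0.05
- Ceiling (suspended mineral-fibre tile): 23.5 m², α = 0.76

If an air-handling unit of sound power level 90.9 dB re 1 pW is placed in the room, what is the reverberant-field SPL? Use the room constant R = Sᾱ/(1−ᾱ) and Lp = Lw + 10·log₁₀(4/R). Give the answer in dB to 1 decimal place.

A = 22.180 sabins; S = 105.2 m².
ᾱ = 22.180/105.2 = 0.2108; R = Sᾱ/(1−ᾱ) = 22.180/(1−0.2108) = 28.104 m².
Lp = 90.9 + 10·log₁₀(4/28.104) = 90.9 + (-8.47) = 82.4 dB.

82.4 dB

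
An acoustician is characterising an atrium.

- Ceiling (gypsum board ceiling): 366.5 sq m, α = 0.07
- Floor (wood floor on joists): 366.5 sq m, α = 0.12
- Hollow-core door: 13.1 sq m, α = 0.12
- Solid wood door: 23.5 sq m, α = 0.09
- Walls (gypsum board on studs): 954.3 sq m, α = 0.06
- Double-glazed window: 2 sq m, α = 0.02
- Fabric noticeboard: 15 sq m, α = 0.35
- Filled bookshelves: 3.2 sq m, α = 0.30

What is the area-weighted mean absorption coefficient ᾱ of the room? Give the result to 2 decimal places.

0.08

S = Σ Sᵢ = 366.5 + 366.5 + 13.1 + 23.5 + 954.3 + 2 + 15 + 3.2 = 1744.1 sq m.
A = 366.5*0.07 + 366.5*0.12 + 13.1*0.12 + 23.5*0.09 + 954.3*0.06 + 2*0.02 + 15*0.35 + 3.2*0.30 = 136.830 sabins.
ᾱ = A/S = 0.08.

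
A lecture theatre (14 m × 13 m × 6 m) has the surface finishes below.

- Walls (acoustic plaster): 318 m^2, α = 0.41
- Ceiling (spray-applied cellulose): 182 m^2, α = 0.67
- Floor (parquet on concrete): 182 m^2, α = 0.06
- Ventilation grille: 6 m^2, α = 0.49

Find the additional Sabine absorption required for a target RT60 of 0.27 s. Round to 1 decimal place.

385.0 sabins

Summing Sᵢαᵢ: 130.380 + 121.940 + 10.920 + 2.940 → A₁ = 266.180 sabins.
Target A₂ = 0.161·1092/0.27 = 651.156 sabins (V = 1092 m³).
ΔA = A₂ − A₁ = 651.156 − 266.180 = 385.0 sabins.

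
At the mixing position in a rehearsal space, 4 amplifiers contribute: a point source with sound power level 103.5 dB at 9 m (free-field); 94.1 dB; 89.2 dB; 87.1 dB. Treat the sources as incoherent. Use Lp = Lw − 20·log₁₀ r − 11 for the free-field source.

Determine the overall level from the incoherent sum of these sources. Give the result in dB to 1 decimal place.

96.0 dB

Source at 9 m: Lp = 103.5 − 20·log₁₀(9) − 11 = 73.4 dB.
Converting to relative power and adding: 10^(73.4/10) + 10^(94.1/10) + 10^(89.2/10) + 10^(87.1/10) = 3.937e+09.
Combined level = 10 log₁₀(3.937e+09) = 96.0 dB.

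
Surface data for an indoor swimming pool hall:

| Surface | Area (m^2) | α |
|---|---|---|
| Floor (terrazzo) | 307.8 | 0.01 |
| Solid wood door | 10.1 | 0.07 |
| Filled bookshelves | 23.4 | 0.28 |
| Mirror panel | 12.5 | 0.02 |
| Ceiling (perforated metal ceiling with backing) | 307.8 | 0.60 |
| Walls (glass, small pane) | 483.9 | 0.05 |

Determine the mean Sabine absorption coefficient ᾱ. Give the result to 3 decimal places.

S = Σ Sᵢ = 307.8 + 10.1 + 23.4 + 12.5 + 307.8 + 483.9 = 1145.5 m^2.
Σ(Sᵢαᵢ) = 307.8*0.01 + 10.1*0.07 + 23.4*0.28 + 12.5*0.02 + 307.8*0.60 + 483.9*0.05 = 219.462.
ᾱ = 219.462 / 1145.5 = 0.192.

0.192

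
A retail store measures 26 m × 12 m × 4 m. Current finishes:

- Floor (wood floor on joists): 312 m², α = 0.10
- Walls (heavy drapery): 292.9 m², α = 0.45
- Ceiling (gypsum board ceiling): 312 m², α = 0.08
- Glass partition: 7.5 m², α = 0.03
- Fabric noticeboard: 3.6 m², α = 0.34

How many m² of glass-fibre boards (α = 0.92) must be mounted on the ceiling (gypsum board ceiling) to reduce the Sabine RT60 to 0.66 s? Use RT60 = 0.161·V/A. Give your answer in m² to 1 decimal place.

Summing Sᵢαᵢ: 31.200 + 131.805 + 24.960 + 0.225 + 1.224 → A₁ = 189.414 sabins.
V = 1248 m³. Target absorption A₂ = 0.161 × 1248 / 0.66 = 304.436 sabins.
Absorption to add: 304.436 − 189.414 = 115.022 sabins.
Each m² of panel replacing the ceiling (gypsum board ceiling) adds (0.92 − 0.08) = 0.84 sabins.
Panel area = 115.022 / 0.84 = 136.9 m².

136.9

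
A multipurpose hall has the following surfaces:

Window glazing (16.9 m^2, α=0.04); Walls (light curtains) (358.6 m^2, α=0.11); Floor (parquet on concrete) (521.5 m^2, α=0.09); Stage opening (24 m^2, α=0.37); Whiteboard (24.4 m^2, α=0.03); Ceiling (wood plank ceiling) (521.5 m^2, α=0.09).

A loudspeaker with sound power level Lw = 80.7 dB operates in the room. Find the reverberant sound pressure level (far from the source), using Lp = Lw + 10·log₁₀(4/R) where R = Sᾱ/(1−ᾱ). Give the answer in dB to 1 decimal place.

Σ(Sᵢαᵢ) = 16.9×0.04 + 358.6×0.11 + 521.5×0.09 + 24×0.37 + 24.4×0.03 + 521.5×0.09 = 143.604; total area S = 1466.9 m^2.
ᾱ = 143.604/1466.9 = 0.0979; R = Sᾱ/(1−ᾱ) = 143.604/(1−0.0979) = 159.189 m^2.
Lp = Lw + 10 log₁₀(4/R) = 80.7 -16.00 = 64.7 dB.

64.7 dB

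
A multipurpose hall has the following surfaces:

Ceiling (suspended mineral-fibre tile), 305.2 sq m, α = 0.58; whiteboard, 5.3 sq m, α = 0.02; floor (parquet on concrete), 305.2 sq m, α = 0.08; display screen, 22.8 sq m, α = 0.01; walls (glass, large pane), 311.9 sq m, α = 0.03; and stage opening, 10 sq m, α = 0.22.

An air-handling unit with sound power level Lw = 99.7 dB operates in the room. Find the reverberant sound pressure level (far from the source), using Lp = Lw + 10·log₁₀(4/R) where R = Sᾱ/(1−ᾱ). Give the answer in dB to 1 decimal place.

81.3 dB

A = 213.323 sabins; S = 960.4 sq m.
ᾱ = 213.323/960.4 = 0.2221; R = Sᾱ/(1−ᾱ) = 213.323/(1−0.2221) = 274.229 sq m.
Lp = 99.7 + 10·log₁₀(4/274.229) = 99.7 + (-18.36) = 81.3 dB.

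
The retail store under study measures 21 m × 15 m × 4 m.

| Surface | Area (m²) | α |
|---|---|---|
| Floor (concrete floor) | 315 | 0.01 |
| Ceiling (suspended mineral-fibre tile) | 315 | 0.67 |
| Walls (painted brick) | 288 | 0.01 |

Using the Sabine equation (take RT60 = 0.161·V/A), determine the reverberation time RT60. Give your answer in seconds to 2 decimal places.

0.93 s

Equivalent absorption area: A = 315×0.01 + 315×0.67 + 288×0.01 = 217.080 m².
Room volume: 1260 m³.
Sabine: RT60 = 0.161 × 1260 / 217.080 = 0.93 s.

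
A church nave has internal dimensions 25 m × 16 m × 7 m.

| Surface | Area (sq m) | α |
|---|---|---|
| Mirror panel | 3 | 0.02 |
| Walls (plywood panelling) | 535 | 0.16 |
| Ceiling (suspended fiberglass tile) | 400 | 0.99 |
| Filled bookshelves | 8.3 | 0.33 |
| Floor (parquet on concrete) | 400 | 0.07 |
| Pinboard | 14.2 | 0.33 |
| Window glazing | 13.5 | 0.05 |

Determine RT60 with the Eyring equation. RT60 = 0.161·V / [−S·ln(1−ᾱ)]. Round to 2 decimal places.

Total surface area S = 3 + 535 + 400 + 8.3 + 400 + 14.2 + 13.5 = 1374.0 sq m.
Σ(Sᵢαᵢ) = 3×0.02 + 535×0.16 + 400×0.99 + 8.3×0.33 + 400×0.07 + 14.2×0.33 + 13.5×0.05 = 517.760.
ᾱ = 517.760 / 1374.0 = 0.3768.
−S·ln(1−ᾱ) = −1374.0 × ln(1 − 0.3768) = 649.748.
V = 25 × 16 × 7 = 2800 m³.
RT60 = 0.161 × 2800 / 649.748 = 0.69 s.

0.69 seconds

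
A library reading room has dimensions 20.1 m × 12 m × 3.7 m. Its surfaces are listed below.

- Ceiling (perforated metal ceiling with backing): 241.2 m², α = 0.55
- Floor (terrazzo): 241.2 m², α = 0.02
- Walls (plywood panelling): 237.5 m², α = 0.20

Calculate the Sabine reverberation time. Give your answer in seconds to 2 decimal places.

A = Σ Sᵢαᵢ = 241.2×0.55 + 241.2×0.02 + 237.5×0.20 = 184.984 sabins.
Volume V = 20.1 × 12 × 3.7 = 892.44 m³.
Sabine: RT60 = 0.161 × 892.44 / 184.984 = 0.78 s.

0.78 s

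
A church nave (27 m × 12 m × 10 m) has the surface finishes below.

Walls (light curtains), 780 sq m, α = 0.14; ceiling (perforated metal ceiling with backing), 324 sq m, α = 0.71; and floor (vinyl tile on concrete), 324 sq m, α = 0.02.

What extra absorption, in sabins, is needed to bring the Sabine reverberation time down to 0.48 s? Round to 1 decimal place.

741.0 sabins

Total absorption A₁ = 780*0.14 + 324*0.71 + 324*0.02
  = 109.200 + 230.040 + 6.480 = 345.720 sq m sabins.
V = 3240 m³. Required absorption A₂ = 0.161 × 3240 / 0.48 = 1086.750 sabins.
Shortfall: 1086.750 − 345.720 = 741.0 sabins.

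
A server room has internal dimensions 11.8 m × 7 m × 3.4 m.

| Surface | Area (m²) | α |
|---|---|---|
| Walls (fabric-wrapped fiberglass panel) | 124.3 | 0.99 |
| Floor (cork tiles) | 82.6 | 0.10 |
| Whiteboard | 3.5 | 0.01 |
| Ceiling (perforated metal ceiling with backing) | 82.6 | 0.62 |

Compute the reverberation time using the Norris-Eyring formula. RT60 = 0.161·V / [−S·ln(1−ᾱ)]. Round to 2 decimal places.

S = Σ Sᵢ = 293.0 m².
Σ(Sᵢαᵢ) = 124.3×0.99 + 82.6×0.10 + 3.5×0.01 + 82.6×0.62 = 182.564.
ᾱ = 182.564 / 293.0 = 0.6231.
Eyring denominator: −S ln(1−ᾱ) = 285.902.
V = 11.8 × 7 × 3.4 = 280.84 m³.
RT60 = 0.161 × 280.84 / 285.902 = 0.16 s.

0.16 s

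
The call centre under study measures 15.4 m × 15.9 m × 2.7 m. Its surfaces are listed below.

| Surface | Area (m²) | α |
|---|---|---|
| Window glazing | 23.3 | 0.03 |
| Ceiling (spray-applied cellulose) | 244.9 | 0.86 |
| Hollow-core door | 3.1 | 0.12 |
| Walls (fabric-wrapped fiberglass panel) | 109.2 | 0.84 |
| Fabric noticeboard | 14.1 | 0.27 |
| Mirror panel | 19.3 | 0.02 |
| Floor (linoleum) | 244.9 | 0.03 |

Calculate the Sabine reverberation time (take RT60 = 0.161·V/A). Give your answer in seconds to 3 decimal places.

Total absorption A = 23.3·0.03 + 244.9·0.86 + 3.1·0.12 + 109.2·0.84 + 14.1·0.27 + 19.3·0.02 + 244.9·0.03
  = 0.699 + 210.614 + 0.372 + 91.728 + 3.807 + 0.386 + 7.347 = 314.953 m² sabins.
Volume V = 15.4 × 15.9 × 2.7 = 661.122 m³.
Sabine: RT60 = 0.161 × 661.122 / 314.953 = 0.338 s.

0.338 seconds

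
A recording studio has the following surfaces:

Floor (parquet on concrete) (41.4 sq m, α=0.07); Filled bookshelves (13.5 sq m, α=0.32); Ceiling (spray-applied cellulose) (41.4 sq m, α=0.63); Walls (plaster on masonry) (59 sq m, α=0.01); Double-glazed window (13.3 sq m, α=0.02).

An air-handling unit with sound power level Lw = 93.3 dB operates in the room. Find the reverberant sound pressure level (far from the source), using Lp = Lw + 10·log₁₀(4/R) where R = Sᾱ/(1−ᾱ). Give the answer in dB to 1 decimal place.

83.0 dB

A = 34.156 sabins; S = 168.6 sq m.
ᾱ = 34.156/168.6 = 0.2026; R = Sᾱ/(1−ᾱ) = 34.156/(1−0.2026) = 42.834 sq m.
Lp = Lw + 10 log₁₀(4/R) = 93.3 -10.30 = 83.0 dB.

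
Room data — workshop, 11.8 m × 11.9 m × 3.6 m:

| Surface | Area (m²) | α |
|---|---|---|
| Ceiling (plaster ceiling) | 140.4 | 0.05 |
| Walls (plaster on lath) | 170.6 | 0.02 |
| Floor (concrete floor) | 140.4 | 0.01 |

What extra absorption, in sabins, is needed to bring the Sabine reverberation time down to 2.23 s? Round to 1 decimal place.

Summing Sᵢαᵢ: 7.020 + 3.412 + 1.404 → A₁ = 11.836 sabins.
For T = 2.23 s, need A₂ = 0.161·V/T = 0.161·505.512/2.23 = 36.497 sabins.
Shortfall: 36.497 − 11.836 = 24.7 sabins.

24.7 sabins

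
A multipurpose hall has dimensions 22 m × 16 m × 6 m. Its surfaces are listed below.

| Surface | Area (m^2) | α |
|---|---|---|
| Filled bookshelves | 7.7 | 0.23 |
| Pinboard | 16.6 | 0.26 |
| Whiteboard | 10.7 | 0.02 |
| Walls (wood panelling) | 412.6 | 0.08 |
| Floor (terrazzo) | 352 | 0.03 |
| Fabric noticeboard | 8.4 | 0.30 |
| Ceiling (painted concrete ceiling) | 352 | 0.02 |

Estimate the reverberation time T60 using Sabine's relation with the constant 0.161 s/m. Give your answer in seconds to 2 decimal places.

Summing Sᵢαᵢ: 1.771 + 4.316 + 0.214 + 33.008 + 10.560 + 2.520 + 7.040 → A = 59.429 sabins.
Room volume: 2112 m³.
Sabine: RT60 = 0.161 × 2112 / 59.429 = 5.72 s.

5.72 sec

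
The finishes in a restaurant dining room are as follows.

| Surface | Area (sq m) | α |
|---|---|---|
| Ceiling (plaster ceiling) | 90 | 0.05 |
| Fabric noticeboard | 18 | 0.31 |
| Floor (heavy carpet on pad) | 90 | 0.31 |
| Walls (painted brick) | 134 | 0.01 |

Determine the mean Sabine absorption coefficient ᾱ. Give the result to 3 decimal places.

0.118

Total surface area S = 332.0 sq m.
Σ(Sᵢαᵢ) = 90·0.05 + 18·0.31 + 90·0.31 + 134·0.01 = 39.320.
ᾱ = A/S = 0.118.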